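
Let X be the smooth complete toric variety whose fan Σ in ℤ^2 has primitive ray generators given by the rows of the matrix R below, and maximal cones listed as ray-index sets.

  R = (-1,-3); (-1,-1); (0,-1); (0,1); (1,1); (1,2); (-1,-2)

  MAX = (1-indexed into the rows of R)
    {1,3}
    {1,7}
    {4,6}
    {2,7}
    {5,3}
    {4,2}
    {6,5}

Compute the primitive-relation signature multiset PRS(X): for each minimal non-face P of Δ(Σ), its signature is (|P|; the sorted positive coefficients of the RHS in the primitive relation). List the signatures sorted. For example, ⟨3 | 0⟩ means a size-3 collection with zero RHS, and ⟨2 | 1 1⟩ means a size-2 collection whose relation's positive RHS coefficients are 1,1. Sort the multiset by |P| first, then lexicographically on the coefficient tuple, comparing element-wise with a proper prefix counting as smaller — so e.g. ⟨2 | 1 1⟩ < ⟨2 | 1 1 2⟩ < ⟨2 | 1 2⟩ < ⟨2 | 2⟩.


The 14 primitive collections of Σ (r=7, n=2):

  P={2,5}:  v_{2} + v_{5} = 0 ; sig = ⟨2 | 0⟩
  P={3,4}:  v_{3} + v_{4} = 0 ; sig = ⟨2 | 0⟩
  P={6,7}:  v_{6} + v_{7} = 0 ; sig = ⟨2 | 0⟩
  P={1,4}:  v_{1} + v_{4} = v_{7} ; sig = ⟨2 | 1⟩
  P={1,6}:  v_{1} + v_{6} = v_{3} ; sig = ⟨2 | 1⟩
  P={2,3}:  v_{2} + v_{3} = v_{7} ; sig = ⟨2 | 1⟩
  P={2,6}:  v_{2} + v_{6} = v_{4} ; sig = ⟨2 | 1⟩
  P={3,6}:  v_{3} + v_{6} = v_{5} ; sig = ⟨2 | 1⟩
  P={3,7}:  v_{3} + v_{7} = v_{1} ; sig = ⟨2 | 1⟩
  P={4,5}:  v_{4} + v_{5} = v_{6} ; sig = ⟨2 | 1⟩
  P={4,7}:  v_{4} + v_{7} = v_{2} ; sig = ⟨2 | 1⟩
  P={5,7}:  v_{5} + v_{7} = v_{3} ; sig = ⟨2 | 1⟩
  P={1,2}:  v_{1} + v_{2} = 2·v_{7} ; sig = ⟨2 | 2⟩
  P={1,5}:  v_{1} + v_{5} = 2·v_{3} ; sig = ⟨2 | 2⟩

Signatures (|P|; sorted positive RHS coefficients), sorted:
    |P|=2: 14 collections, coeffs (), (), (), (1), (1), (1), (1), (1), (1), (1), (1), (1), (2), (2)


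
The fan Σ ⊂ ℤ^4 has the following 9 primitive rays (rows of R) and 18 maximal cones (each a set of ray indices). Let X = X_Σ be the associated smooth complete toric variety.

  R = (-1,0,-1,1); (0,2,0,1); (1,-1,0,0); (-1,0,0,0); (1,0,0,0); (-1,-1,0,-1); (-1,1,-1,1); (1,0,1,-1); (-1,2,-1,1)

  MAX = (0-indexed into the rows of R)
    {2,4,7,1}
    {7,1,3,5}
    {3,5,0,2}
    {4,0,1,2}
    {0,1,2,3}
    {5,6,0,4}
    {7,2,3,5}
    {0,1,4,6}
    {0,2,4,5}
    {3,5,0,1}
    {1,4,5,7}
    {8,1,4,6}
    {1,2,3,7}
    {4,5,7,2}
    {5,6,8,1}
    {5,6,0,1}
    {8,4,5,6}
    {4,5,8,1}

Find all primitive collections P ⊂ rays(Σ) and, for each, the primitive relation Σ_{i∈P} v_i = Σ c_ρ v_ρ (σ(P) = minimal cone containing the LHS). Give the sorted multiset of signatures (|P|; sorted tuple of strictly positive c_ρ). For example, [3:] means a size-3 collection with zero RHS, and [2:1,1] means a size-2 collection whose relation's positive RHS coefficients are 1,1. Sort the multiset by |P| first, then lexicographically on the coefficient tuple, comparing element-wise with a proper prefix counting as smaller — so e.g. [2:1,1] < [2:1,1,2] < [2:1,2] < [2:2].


12 minimal non-faces of Δ(Σ) (on 9 rays):

  • {0,7}:  v_{0} + v_{7} = 0  →  sig = [2:]
  • {3,4}:  v_{3} + v_{4} = 0  →  sig = [2:]
  • {2,6}:  v_{2} + v_{6} = v_{0} + v_{4}  →  sig = [2:1,1]
  • {2,8}:  v_{2} + v_{8} = v_{4} + v_{6}  →  sig = [2:1,1]
  • {3,6}:  v_{3} + v_{6} = v_{0} + v_{1} + v_{5}  →  sig = [2:1,1,1]
  • {3,8}:  v_{3} + v_{8} = v_{1} + v_{5} + v_{6}  →  sig = [2:1,1,1]
  • {6,7}:  v_{6} + v_{7} = v_{1} + v_{4} + v_{5}  →  sig = [2:1,1,1]
  • {0,8}:  v_{0} + v_{8} = 2·v_{6}  →  sig = [2:2]
  • {7,8}:  v_{7} + v_{8} = 2·v_{1} + 2·v_{4} + 2·v_{5}  →  sig = [2:2,2,2]
  • {1,2,5}:  v_{1} + v_{2} + v_{5} = 0  →  sig = [3:]
  • {0,1,4,5}:  v_{0} + v_{1} + v_{4} + v_{5} = v_{6}  →  sig = [4:1]
  • {1,4,5,6}:  v_{1} + v_{4} + v_{5} + v_{6} = v_{8}  →  sig = [4:1]

so the primitive-relation signature multiset is
    [2:]
    [2:]
    [2:1,1]
    [2:1,1]
    [2:1,1,1]
    [2:1,1,1]
    [2:1,1,1]
    [2:2]
    [2:2,2,2]
    [3:]
    [4:1]
    [4:1]


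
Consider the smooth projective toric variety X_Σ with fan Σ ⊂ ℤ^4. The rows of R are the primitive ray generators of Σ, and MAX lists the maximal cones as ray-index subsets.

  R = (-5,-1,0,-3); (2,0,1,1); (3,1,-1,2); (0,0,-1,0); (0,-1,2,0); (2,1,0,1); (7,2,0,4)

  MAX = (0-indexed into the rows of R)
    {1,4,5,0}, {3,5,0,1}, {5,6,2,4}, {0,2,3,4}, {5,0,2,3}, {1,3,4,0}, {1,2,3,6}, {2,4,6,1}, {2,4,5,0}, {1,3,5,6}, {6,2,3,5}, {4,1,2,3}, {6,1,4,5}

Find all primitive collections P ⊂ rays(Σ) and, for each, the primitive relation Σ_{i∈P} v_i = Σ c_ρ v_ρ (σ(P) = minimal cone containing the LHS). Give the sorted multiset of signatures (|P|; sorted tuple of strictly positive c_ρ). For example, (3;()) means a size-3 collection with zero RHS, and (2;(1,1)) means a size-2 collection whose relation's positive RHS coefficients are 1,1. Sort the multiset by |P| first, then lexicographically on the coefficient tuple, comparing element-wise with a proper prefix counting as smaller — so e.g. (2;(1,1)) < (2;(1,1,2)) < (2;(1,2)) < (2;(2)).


Primitive collections (5):

  P = {0,6}:  v_{0} + v_{6} = v_{5}  →  sig = (2;(1))
  P = {0,1,2}:  v_{0} + v_{1} + v_{2} = 0  →  sig = (3;())
  P = {1,2,5}:  v_{1} + v_{2} + v_{5} = v_{6}  →  sig = (3;(1))
  P = {3,4,5}:  v_{3} + v_{4} + v_{5} = v_{1}  →  sig = (3;(1))
  P = {3,4,6}:  v_{3} + v_{4} + v_{6} = 2·v_{1} + v_{2}  →  sig = (3;(1,2))

so the primitive-relation signature multiset is
    |P|=2: 1 collection, coeffs (1)
    |P|=3: 4 collections, coeffs (), (1), (1), (1,2)


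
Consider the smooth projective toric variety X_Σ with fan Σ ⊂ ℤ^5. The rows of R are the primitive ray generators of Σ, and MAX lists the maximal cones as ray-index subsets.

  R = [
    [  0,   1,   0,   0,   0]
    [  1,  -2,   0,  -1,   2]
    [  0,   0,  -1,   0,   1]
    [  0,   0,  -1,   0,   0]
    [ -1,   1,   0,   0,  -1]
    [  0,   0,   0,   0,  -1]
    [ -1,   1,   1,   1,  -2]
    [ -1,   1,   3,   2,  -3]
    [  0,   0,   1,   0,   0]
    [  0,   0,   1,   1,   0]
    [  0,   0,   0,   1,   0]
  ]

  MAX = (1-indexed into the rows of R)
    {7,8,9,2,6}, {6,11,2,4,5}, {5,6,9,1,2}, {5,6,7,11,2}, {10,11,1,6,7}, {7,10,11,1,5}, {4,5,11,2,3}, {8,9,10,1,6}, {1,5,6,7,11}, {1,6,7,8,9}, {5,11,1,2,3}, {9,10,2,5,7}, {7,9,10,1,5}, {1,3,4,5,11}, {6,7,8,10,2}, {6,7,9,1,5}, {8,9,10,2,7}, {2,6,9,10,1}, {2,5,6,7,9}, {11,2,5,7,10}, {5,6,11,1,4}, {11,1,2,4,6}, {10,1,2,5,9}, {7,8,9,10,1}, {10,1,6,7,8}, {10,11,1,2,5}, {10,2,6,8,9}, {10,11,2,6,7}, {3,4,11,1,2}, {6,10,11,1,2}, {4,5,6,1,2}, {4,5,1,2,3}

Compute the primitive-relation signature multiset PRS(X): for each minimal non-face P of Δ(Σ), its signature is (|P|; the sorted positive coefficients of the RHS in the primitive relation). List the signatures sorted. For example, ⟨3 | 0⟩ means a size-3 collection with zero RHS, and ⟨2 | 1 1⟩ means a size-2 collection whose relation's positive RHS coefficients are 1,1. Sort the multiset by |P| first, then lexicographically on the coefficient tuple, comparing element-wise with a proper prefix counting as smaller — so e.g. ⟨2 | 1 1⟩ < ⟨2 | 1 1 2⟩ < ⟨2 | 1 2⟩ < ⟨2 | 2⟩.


Δ(Σ) — 11 vertices, 18 min non-faces:

  P={4,9}:  v_{4} + v_{9} = 0  so sig = ⟨2 | 0⟩
  P={3,6}:  v_{3} + v_{6} = v_{4}  so sig = ⟨2 | 1⟩
  P={4,10}:  v_{4} + v_{10} = v_{11}  so sig = ⟨2 | 1⟩
  P={9,11}:  v_{9} + v_{11} = v_{10}  so sig = ⟨2 | 1⟩
  P={3,7}:  v_{3} + v_{7} = v_{5} + v_{11}  so sig = ⟨2 | 1 1⟩
  P={3,8}:  v_{3} + v_{8} = v_{7} + v_{10}  so sig = ⟨2 | 1 1⟩
  P={4,7}:  v_{4} + v_{7} = v_{5} + v_{6} + v_{11}  so sig = ⟨2 | 1 1 1⟩
  P={4,8}:  v_{4} + v_{8} = v_{6} + v_{7} + v_{10}  so sig = ⟨2 | 1 1 1⟩
  P={3,9}:  v_{3} + v_{9} = v_{1} + v_{2} + v_{5} + v_{11}  so sig = ⟨2 | 1 1 1 1⟩
  P={3,10}:  v_{3} + v_{10} = v_{1} + v_{2} + v_{5} + 2·v_{11}  so sig = ⟨2 | 1 1 1 2⟩
  P={8,11}:  v_{8} + v_{11} = v_{6} + v_{7} + 2·v_{10}  so sig = ⟨2 | 1 1 2⟩
  P={5,8}:  v_{5} + v_{8} = 2·v_{7} + v_{9}  so sig = ⟨2 | 1 2⟩
  P={1,2,7}:  v_{1} + v_{2} + v_{7} = v_{9}  so sig = ⟨3 | 1⟩
  P={5,6,10}:  v_{5} + v_{6} + v_{10} = v_{7}  so sig = ⟨3 | 1⟩
  P={1,2,8}:  v_{1} + v_{2} + v_{8} = v_{6} + 2·v_{9} + v_{10}  so sig = ⟨3 | 1 1 2⟩
  P={6,7,9,10}:  v_{6} + v_{7} + v_{9} + v_{10} = v_{8}  so sig = ⟨4 | 1⟩
  P={1,2,5,6,11}:  v_{1} + v_{2} + v_{5} + v_{6} + v_{11} = 0  so sig = ⟨5 | 0⟩
  P={1,2,4,5,11}:  v_{1} + v_{2} + v_{4} + v_{5} + v_{11} = v_{3}  so sig = ⟨5 | 1⟩

Hence PRS(X_Σ) =
[⟨2 | 0⟩, ⟨2 | 1⟩, ⟨2 | 1⟩, ⟨2 | 1⟩, ⟨2 | 1 1⟩, ⟨2 | 1 1⟩, ⟨2 | 1 1 1⟩, ⟨2 | 1 1 1⟩, ⟨2 | 1 1 1 1⟩, ⟨2 | 1 1 1 2⟩, ⟨2 | 1 1 2⟩, ⟨2 | 1 2⟩, ⟨3 | 1⟩, ⟨3 | 1⟩, ⟨3 | 1 1 2⟩, ⟨4 | 1⟩, ⟨5 | 0⟩, ⟨5 | 1⟩]


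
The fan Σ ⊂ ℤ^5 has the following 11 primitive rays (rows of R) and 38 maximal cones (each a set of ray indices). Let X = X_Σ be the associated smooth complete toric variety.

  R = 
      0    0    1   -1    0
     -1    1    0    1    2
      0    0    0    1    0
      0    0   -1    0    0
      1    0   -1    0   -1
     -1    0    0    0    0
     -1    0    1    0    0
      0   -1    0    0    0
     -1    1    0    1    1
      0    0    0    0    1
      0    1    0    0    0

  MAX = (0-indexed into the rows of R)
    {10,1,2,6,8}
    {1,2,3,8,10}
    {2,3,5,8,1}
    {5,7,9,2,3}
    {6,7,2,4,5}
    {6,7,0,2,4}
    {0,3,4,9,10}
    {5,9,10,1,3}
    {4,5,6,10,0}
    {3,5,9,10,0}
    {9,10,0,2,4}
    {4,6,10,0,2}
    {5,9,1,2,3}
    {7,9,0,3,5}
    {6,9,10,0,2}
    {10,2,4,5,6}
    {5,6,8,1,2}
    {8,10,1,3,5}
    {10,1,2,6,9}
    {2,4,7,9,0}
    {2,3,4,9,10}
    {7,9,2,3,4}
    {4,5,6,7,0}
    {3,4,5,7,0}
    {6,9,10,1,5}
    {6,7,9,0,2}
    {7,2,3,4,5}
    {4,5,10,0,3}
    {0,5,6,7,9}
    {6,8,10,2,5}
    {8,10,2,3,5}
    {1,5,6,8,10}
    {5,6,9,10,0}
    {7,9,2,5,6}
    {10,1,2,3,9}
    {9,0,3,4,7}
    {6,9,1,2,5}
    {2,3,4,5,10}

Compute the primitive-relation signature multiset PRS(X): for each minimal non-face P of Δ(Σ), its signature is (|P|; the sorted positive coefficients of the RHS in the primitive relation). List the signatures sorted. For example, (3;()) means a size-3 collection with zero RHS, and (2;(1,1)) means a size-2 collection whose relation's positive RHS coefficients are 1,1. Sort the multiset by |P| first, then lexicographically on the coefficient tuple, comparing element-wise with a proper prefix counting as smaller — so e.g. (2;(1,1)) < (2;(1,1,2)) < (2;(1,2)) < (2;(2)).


Minimal non-faces — 15 found among 11 rays, 38 max cones:

  P = {7,10}:  v_{7} + v_{10} = 0  ⇒ sig = (2;())
  P = {3,6}:  v_{3} + v_{6} = v_{5}  ⇒ sig = (2;(1))
  P = {8,9}:  v_{8} + v_{9} = v_{1}  ⇒ sig = (2;(1))
  P = {0,8}:  v_{0} + v_{8} = v_{6} + v_{9} + v_{10}  ⇒ sig = (2;(1,1,1))
  P = {4,8}:  v_{4} + v_{8} = v_{2} + v_{3} + v_{10}  ⇒ sig = (2;(1,1,1))
  P = {7,8}:  v_{7} + v_{8} = v_{2} + v_{5} + v_{9}  ⇒ sig = (2;(1,1,1))
  P = {1,4}:  v_{1} + v_{4} = v_{2} + v_{3} + v_{9} + v_{10}  ⇒ sig = (2;(1,1,1,1))
  P = {0,1}:  v_{0} + v_{1} = v_{6} + 2·v_{9} + v_{10}  ⇒ sig = (2;(1,1,2))
  P = {1,7}:  v_{1} + v_{7} = v_{2} + v_{5} + 2·v_{9}  ⇒ sig = (2;(1,1,2))
  P = {0,2,3}:  v_{0} + v_{2} + v_{3} = 0  ⇒ sig = (3;())
  P = {4,6,9}:  v_{4} + v_{6} + v_{9} = 0  ⇒ sig = (3;())
  P = {0,2,5}:  v_{0} + v_{2} + v_{5} = v_{6}  ⇒ sig = (3;(1))
  P = {4,5,9}:  v_{4} + v_{5} + v_{9} = v_{3}  ⇒ sig = (3;(1))
  P = {2,5,9,10}:  v_{2} + v_{5} + v_{9} + v_{10} = v_{8}  ⇒ sig = (4;(1))
  P = {1,2,5,10}:  v_{1} + v_{2} + v_{5} + v_{10} = 2·v_{8}  ⇒ sig = (4;(2))

Hence PRS(X_Σ) =
[(2;()), (2;(1)), (2;(1)), (2;(1,1,1)), (2;(1,1,1)), (2;(1,1,1)), (2;(1,1,1,1)), (2;(1,1,2)), (2;(1,1,2)), (3;()), (3;()), (3;(1)), (3;(1)), (4;(1)), (4;(2))]


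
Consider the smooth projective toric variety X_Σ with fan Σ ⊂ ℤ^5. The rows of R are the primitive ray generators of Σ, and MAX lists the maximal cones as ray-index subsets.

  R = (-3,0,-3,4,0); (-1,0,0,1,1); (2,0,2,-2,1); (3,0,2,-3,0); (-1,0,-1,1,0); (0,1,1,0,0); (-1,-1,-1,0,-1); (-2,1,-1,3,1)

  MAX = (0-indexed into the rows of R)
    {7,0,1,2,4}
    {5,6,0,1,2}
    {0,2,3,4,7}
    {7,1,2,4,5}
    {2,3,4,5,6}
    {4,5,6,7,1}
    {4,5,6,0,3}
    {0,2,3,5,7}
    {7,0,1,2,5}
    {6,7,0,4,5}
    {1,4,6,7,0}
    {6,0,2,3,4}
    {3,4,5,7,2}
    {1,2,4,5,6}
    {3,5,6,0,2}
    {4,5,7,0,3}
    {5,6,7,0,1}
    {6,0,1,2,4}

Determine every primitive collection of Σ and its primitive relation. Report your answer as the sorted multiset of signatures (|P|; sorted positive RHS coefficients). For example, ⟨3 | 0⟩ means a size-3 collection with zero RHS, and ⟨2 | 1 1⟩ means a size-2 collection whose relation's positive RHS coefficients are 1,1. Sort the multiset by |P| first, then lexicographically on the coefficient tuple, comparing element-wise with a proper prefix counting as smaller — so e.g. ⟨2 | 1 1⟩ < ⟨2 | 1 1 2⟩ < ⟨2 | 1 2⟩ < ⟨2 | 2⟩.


|primitive collections| = 5. Relations:

  {1,3}:  v_{1} + v_{3} = v_{2}  ⇒ sig = ⟨2 | 1⟩
  {3,6,7}:  v_{3} + v_{6} + v_{7} = 0  ⇒ sig = ⟨3 | 0⟩
  {2,6,7}:  v_{2} + v_{6} + v_{7} = v_{1}  ⇒ sig = ⟨3 | 1⟩
  {0,2,4,5}:  v_{0} + v_{2} + v_{4} + v_{5} = v_{7}  ⇒ sig = ⟨4 | 1⟩
  {0,1,4,5}:  v_{0} + v_{1} + v_{4} + v_{5} = v_{6} + 2·v_{7}  ⇒ sig = ⟨4 | 1 2⟩

Sorted signature multiset PRS(X):
    |P|=2: 1 collection, coeffs (1)
    |P|=3: 2 collections, coeffs (), (1)
    |P|=4: 2 collections, coeffs (1), (1,2)


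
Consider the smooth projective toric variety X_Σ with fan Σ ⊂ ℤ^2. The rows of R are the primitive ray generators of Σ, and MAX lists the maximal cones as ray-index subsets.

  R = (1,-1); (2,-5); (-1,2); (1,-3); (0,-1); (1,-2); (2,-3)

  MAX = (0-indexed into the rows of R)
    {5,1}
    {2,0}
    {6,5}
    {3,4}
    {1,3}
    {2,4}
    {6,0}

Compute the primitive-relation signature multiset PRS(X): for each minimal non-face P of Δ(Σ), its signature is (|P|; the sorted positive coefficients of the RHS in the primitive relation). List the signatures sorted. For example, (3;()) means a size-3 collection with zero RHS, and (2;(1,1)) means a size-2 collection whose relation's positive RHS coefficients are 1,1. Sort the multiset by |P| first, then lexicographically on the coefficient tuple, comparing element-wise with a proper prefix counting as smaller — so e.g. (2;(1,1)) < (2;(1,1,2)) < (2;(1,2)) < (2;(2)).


Σ has 14 primitive collections:

  P = {2,5}:  v_{2} + v_{5} = 0 — sig = (2;())
  P = {0,4}:  v_{0} + v_{4} = v_{5} — sig = (2;(1))
  P = {0,5}:  v_{0} + v_{5} = v_{6} — sig = (2;(1))
  P = {1,2}:  v_{1} + v_{2} = v_{3} — sig = (2;(1))
  P = {2,3}:  v_{2} + v_{3} = v_{4} — sig = (2;(1))
  P = {2,6}:  v_{2} + v_{6} = v_{0} — sig = (2;(1))
  P = {3,5}:  v_{3} + v_{5} = v_{1} — sig = (2;(1))
  P = {4,5}:  v_{4} + v_{5} = v_{3} — sig = (2;(1))
  P = {0,3}:  v_{0} + v_{3} = 2·v_{5} — sig = (2;(2))
  P = {1,4}:  v_{1} + v_{4} = 2·v_{3} — sig = (2;(2))
  P = {4,6}:  v_{4} + v_{6} = 2·v_{5} — sig = (2;(2))
  P = {0,1}:  v_{0} + v_{1} = 3·v_{5} — sig = (2;(3))
  P = {3,6}:  v_{3} + v_{6} = 3·v_{5} — sig = (2;(3))
  P = {1,6}:  v_{1} + v_{6} = 4·v_{5} — sig = (2;(4))

Sorted signature multiset PRS(X):
[(2;()), (2;(1)), (2;(1)), (2;(1)), (2;(1)), (2;(1)), (2;(1)), (2;(1)), (2;(2)), (2;(2)), (2;(2)), (2;(3)), (2;(3)), (2;(4))]


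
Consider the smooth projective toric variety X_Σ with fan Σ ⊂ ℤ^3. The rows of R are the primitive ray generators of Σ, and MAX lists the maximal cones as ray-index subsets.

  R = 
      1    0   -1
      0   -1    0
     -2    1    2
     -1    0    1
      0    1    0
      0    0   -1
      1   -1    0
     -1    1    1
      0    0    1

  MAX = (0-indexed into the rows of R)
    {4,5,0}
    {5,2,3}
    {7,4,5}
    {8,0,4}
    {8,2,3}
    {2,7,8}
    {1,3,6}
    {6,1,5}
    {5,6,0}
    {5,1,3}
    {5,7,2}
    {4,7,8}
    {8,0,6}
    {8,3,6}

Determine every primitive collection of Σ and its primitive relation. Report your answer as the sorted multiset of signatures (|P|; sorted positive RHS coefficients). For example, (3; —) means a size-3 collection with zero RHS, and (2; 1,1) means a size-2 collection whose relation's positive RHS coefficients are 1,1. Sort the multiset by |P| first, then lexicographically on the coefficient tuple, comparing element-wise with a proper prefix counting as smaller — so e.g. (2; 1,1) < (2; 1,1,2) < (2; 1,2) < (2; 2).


The 16 primitive collections of Σ (r=9, n=3):

  {0,3}:  v_{0} + v_{3} = 0 — sig = (2; —)
  {1,4}:  v_{1} + v_{4} = 0 — sig = (2; —)
  {5,8}:  v_{5} + v_{8} = 0 — sig = (2; —)
  {0,2}:  v_{0} + v_{2} = v_{7} — sig = (2; 1)
  {0,7}:  v_{0} + v_{7} = v_{4} — sig = (2; 1)
  {1,7}:  v_{1} + v_{7} = v_{3} — sig = (2; 1)
  {3,4}:  v_{3} + v_{4} = v_{7} — sig = (2; 1)
  {3,7}:  v_{3} + v_{7} = v_{2} — sig = (2; 1)
  {6,7}:  v_{6} + v_{7} = v_{8} — sig = (2; 1)
  {0,1}:  v_{0} + v_{1} = v_{5} + v_{6} — sig = (2; 1,1)
  {1,8}:  v_{1} + v_{8} = v_{3} + v_{6} — sig = (2; 1,1)
  {2,6}:  v_{2} + v_{6} = v_{3} + v_{8} — sig = (2; 1,1)
  {4,6}:  v_{4} + v_{6} = v_{0} + v_{8} — sig = (2; 1,1)
  {1,2}:  v_{1} + v_{2} = 2·v_{3} — sig = (2; 2)
  {2,4}:  v_{2} + v_{4} = 2·v_{7} — sig = (2; 2)
  {3,5,6}:  v_{3} + v_{5} + v_{6} = v_{1} — sig = (3; 1)

Sorted signature multiset PRS(X):
    |P|=2: 15 collections, coeffs (), (), (), (1), (1), (1), (1), (1), (1), (1,1), (1,1), (1,1), (1,1), (2), (2)
    |P|=3: 1 collection, coeffs (1)


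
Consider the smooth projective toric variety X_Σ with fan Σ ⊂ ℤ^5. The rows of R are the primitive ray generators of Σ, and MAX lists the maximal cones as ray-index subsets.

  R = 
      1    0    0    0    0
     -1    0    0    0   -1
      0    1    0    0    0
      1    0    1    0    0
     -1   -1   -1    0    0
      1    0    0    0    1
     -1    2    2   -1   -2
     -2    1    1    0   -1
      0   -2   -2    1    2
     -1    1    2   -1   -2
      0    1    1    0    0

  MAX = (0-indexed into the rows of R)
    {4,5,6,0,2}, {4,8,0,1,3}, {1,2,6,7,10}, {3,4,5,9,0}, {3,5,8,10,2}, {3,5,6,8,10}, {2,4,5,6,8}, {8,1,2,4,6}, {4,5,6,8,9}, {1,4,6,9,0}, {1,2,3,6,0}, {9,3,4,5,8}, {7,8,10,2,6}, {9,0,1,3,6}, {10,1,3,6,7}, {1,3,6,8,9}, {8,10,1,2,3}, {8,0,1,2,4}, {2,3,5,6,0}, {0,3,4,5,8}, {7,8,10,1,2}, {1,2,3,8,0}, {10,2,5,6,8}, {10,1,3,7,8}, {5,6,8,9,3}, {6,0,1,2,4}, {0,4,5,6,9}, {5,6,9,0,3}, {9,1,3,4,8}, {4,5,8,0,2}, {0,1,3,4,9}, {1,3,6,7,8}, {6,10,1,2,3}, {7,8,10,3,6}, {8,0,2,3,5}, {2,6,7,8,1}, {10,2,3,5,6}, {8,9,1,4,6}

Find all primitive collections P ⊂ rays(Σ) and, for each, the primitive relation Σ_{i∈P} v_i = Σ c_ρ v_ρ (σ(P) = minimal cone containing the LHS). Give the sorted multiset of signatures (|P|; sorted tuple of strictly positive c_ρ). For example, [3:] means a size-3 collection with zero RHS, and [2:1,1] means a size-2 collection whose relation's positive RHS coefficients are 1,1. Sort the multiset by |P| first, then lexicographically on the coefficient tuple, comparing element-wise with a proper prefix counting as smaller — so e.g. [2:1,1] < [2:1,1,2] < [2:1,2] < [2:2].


Σ has 16 primitive collections:

  P = {1,5}:  v_{1} + v_{5} = 0  ⇒ sig = [2:]
  P = {2,9}:  v_{2} + v_{9} = v_{6}  ⇒ sig = [2:1]
  P = {0,7}:  v_{0} + v_{7} = v_{1} + v_{10}  ⇒ sig = [2:1,1]
  P = {0,10}:  v_{0} + v_{10} = v_{2} + v_{3}  ⇒ sig = [2:1,1]
  P = {4,10}:  v_{4} + v_{10} = v_{6} + v_{8}  ⇒ sig = [2:1,1]
  P = {5,7}:  v_{5} + v_{7} = v_{6} + v_{8} + v_{10}  ⇒ sig = [2:1,1,1]
  P = {9,10}:  v_{9} + v_{10} = v_{3} + 2·v_{6} + v_{8}  ⇒ sig = [2:1,1,2]
  P = {7,9}:  v_{7} + v_{9} = v_{1} + v_{3} + 3·v_{6} + 2·v_{8}  ⇒ sig = [2:1,1,2,3]
  P = {4,7}:  v_{4} + v_{7} = v_{1} + 2·v_{6} + 2·v_{8}  ⇒ sig = [2:1,2,2]
  P = {0,6,8}:  v_{0} + v_{6} + v_{8} = 0  ⇒ sig = [3:]
  P = {2,3,4}:  v_{2} + v_{3} + v_{4} = 0  ⇒ sig = [3:]
  P = {3,4,6}:  v_{3} + v_{4} + v_{6} = v_{9}  ⇒ sig = [3:1]
  P = {0,8,9}:  v_{0} + v_{8} + v_{9} = v_{3} + v_{4}  ⇒ sig = [3:1,1]
  P = {2,3,7}:  v_{2} + v_{3} + v_{7} = v_{1} + 2·v_{10}  ⇒ sig = [3:1,2]
  P = {1,6,8,10}:  v_{1} + v_{6} + v_{8} + v_{10} = v_{7}  ⇒ sig = [4:1]
  P = {2,3,6,8}:  v_{2} + v_{3} + v_{6} + v_{8} = v_{10}  ⇒ sig = [4:1]

Sorted signature multiset PRS(X):
    [2:]
    [2:1]
    [2:1,1]
    [2:1,1]
    [2:1,1]
    [2:1,1,1]
    [2:1,1,2]
    [2:1,1,2,3]
    [2:1,2,2]
    [3:]
    [3:]
    [3:1]
    [3:1,1]
    [3:1,2]
    [4:1]
    [4:1]


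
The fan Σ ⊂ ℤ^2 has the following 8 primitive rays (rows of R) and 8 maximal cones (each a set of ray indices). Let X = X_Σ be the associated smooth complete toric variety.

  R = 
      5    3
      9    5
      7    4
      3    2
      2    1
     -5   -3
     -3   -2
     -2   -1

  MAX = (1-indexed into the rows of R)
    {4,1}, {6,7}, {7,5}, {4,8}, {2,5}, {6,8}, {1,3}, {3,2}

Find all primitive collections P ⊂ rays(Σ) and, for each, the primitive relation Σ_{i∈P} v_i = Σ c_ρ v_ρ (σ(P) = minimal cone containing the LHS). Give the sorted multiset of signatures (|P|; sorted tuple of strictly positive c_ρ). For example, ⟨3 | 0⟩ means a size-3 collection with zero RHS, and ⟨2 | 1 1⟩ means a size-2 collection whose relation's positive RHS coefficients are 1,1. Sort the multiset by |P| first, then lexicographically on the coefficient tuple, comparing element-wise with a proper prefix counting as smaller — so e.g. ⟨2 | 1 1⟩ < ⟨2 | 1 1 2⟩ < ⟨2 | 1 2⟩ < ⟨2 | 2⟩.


Minimal non-faces — 20 found among 8 rays, 8 max cones:

  P={1,6}:  v_{1} + v_{6} = 0  ⇒ sig = ⟨2 | 0⟩
  P={4,7}:  v_{4} + v_{7} = 0  ⇒ sig = ⟨2 | 0⟩
  P={5,8}:  v_{5} + v_{8} = 0  ⇒ sig = ⟨2 | 0⟩
  P={1,5}:  v_{1} + v_{5} = v_{3}  ⇒ sig = ⟨2 | 1⟩
  P={1,7}:  v_{1} + v_{7} = v_{5}  ⇒ sig = ⟨2 | 1⟩
  P={1,8}:  v_{1} + v_{8} = v_{4}  ⇒ sig = ⟨2 | 1⟩
  P={2,8}:  v_{2} + v_{8} = v_{3}  ⇒ sig = ⟨2 | 1⟩
  P={3,5}:  v_{3} + v_{5} = v_{2}  ⇒ sig = ⟨2 | 1⟩
  P={3,6}:  v_{3} + v_{6} = v_{5}  ⇒ sig = ⟨2 | 1⟩
  P={3,8}:  v_{3} + v_{8} = v_{1}  ⇒ sig = ⟨2 | 1⟩
  P={4,5}:  v_{4} + v_{5} = v_{1}  ⇒ sig = ⟨2 | 1⟩
  P={4,6}:  v_{4} + v_{6} = v_{8}  ⇒ sig = ⟨2 | 1⟩
  P={5,6}:  v_{5} + v_{6} = v_{7}  ⇒ sig = ⟨2 | 1⟩
  P={7,8}:  v_{7} + v_{8} = v_{6}  ⇒ sig = ⟨2 | 1⟩
  P={2,4}:  v_{2} + v_{4} = v_{1} + v_{3}  ⇒ sig = ⟨2 | 1 1⟩
  P={1,2}:  v_{1} + v_{2} = 2·v_{3}  ⇒ sig = ⟨2 | 2⟩
  P={2,6}:  v_{2} + v_{6} = 2·v_{5}  ⇒ sig = ⟨2 | 2⟩
  P={3,4}:  v_{3} + v_{4} = 2·v_{1}  ⇒ sig = ⟨2 | 2⟩
  P={3,7}:  v_{3} + v_{7} = 2·v_{5}  ⇒ sig = ⟨2 | 2⟩
  P={2,7}:  v_{2} + v_{7} = 3·v_{5}  ⇒ sig = ⟨2 | 3⟩

Sorted signature multiset PRS(X):
    ⟨2 | 0⟩
    ⟨2 | 0⟩
    ⟨2 | 0⟩
    ⟨2 | 1⟩
    ⟨2 | 1⟩
    ⟨2 | 1⟩
    ⟨2 | 1⟩
    ⟨2 | 1⟩
    ⟨2 | 1⟩
    ⟨2 | 1⟩
    ⟨2 | 1⟩
    ⟨2 | 1⟩
    ⟨2 | 1⟩
    ⟨2 | 1⟩
    ⟨2 | 1 1⟩
    ⟨2 | 2⟩
    ⟨2 | 2⟩
    ⟨2 | 2⟩
    ⟨2 | 2⟩
    ⟨2 | 3⟩


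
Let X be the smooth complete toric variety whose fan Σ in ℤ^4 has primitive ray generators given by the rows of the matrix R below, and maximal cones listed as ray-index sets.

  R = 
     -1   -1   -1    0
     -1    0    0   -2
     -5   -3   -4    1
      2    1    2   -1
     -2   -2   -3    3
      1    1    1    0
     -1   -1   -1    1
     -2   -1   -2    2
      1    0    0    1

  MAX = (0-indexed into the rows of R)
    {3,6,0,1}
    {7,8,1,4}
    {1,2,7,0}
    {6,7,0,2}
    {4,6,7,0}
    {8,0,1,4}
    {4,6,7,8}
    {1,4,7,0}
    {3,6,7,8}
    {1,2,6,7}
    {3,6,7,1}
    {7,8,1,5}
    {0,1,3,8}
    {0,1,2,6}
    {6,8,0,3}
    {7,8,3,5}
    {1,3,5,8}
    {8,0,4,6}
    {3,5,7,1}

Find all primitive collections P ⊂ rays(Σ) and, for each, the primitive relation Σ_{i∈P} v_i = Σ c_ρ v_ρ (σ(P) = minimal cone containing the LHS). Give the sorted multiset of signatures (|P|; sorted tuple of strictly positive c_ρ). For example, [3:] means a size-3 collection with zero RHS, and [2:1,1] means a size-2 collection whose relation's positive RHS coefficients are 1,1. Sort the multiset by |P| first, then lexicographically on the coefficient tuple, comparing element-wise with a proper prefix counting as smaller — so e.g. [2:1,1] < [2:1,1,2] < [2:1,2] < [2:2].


14 minimal non-faces of Δ(Σ) (on 9 rays):

  P = {0,5}:  v_{0} + v_{5} = 0 — sig = [2:]
  P = {3,4}:  v_{3} + v_{4} = v_{6} + v_{8} — sig = [2:1,1]
  P = {4,5}:  v_{4} + v_{5} = v_{7} + v_{8} — sig = [2:1,1]
  P = {5,6}:  v_{5} + v_{6} = v_{3} + v_{7} — sig = [2:1,1]
  P = {2,5}:  v_{2} + v_{5} = v_{1} + v_{6} + v_{7} — sig = [2:1,1,1]
  P = {2,3}:  v_{2} + v_{3} = v_{1} + 2·v_{6} — sig = [2:1,2]
  P = {2,8}:  v_{2} + v_{8} = 2·v_{0} + v_{7} — sig = [2:1,2]
  P = {2,4}:  v_{2} + v_{4} = 3·v_{0} + 2·v_{7} — sig = [2:2,3]
  P = {0,3,7}:  v_{0} + v_{3} + v_{7} = v_{6} — sig = [3:1]
  P = {0,7,8}:  v_{0} + v_{7} + v_{8} = v_{4} — sig = [3:1]
  P = {1,6,8}:  v_{1} + v_{6} + v_{8} = v_{0} — sig = [3:1]
  P = {1,4,6}:  v_{1} + v_{4} + v_{6} = 2·v_{0} + v_{7} — sig = [3:1,2]
  P = {1,3,7,8}:  v_{1} + v_{3} + v_{7} + v_{8} = 0 — sig = [4:]
  P = {0,1,6,7}:  v_{0} + v_{1} + v_{6} + v_{7} = v_{2} — sig = [4:1]

Hence PRS(X_Σ) =
    |P|=2: 8 collections, coeffs (), (1,1), (1,1), (1,1), (1,1,1), (1,2), (1,2), (2,3)
    |P|=3: 4 collections, coeffs (1), (1), (1), (1,2)
    |P|=4: 2 collections, coeffs (), (1)


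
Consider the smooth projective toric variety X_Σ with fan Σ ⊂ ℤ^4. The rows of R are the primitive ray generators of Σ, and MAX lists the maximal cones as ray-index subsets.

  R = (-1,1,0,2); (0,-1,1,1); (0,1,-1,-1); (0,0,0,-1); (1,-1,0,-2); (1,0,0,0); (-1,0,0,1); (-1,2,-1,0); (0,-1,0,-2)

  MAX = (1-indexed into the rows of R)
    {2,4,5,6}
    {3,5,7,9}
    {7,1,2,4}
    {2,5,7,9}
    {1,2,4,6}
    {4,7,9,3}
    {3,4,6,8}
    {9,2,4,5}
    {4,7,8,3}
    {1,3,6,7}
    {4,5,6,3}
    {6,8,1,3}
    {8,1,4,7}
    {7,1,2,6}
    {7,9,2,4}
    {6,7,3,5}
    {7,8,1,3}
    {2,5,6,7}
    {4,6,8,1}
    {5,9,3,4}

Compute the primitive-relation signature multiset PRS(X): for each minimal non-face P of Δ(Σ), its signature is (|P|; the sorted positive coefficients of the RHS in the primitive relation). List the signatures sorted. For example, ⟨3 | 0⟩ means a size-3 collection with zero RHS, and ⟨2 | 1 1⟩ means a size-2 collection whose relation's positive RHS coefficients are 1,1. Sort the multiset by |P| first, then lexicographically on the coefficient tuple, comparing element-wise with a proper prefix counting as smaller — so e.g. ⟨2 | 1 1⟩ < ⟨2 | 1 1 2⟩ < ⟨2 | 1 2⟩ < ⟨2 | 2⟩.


|primitive collections| = 11. Relations:

  {1,5}:  v_{1} + v_{5} = 0  ⟹  sig = ⟨2 | 0⟩
  {2,3}:  v_{2} + v_{3} = 0  ⟹  sig = ⟨2 | 0⟩
  {6,9}:  v_{6} + v_{9} = v_{5}  ⟹  sig = ⟨2 | 1⟩
  {1,9}:  v_{1} + v_{9} = v_{4} + v_{7}  ⟹  sig = ⟨2 | 1 1⟩
  {2,8}:  v_{2} + v_{8} = v_{1} + v_{4}  ⟹  sig = ⟨2 | 1 1⟩
  {5,8}:  v_{5} + v_{8} = v_{3} + v_{4}  ⟹  sig = ⟨2 | 1 1⟩
  {8,9}:  v_{8} + v_{9} = v_{3} + 2·v_{4} + v_{7}  ⟹  sig = ⟨2 | 1 1 2⟩
  {4,6,7}:  v_{4} + v_{6} + v_{7} = 0  ⟹  sig = ⟨3 | 0⟩
  {1,3,4}:  v_{1} + v_{3} + v_{4} = v_{8}  ⟹  sig = ⟨3 | 1⟩
  {4,5,7}:  v_{4} + v_{5} + v_{7} = v_{9}  ⟹  sig = ⟨3 | 1⟩
  {6,7,8}:  v_{6} + v_{7} + v_{8} = v_{1} + v_{3}  ⟹  sig = ⟨3 | 1 1⟩

so the primitive-relation signature multiset is
    ⟨2 | 0⟩
    ⟨2 | 0⟩
    ⟨2 | 1⟩
    ⟨2 | 1 1⟩
    ⟨2 | 1 1⟩
    ⟨2 | 1 1⟩
    ⟨2 | 1 1 2⟩
    ⟨3 | 0⟩
    ⟨3 | 1⟩
    ⟨3 | 1⟩
    ⟨3 | 1 1⟩


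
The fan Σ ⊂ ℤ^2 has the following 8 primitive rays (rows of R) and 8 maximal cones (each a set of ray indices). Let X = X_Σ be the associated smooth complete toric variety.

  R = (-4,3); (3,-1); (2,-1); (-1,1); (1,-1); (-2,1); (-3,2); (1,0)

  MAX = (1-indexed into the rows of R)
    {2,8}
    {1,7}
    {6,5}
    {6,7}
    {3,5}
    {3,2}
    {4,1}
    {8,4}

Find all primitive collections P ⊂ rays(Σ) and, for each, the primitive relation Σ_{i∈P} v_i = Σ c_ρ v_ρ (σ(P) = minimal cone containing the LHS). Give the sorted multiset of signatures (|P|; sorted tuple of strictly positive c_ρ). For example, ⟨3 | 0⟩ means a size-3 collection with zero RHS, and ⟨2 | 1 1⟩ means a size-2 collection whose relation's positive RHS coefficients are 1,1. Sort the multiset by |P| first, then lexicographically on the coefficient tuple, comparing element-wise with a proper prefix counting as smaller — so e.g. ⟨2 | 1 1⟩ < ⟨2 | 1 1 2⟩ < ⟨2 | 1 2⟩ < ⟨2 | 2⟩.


Σ has 20 primitive collections:

  {3,6}:  v_{3} + v_{6} = 0  ⟹  sig = ⟨2 | 0⟩
  {4,5}:  v_{4} + v_{5} = 0  ⟹  sig = ⟨2 | 0⟩
  {1,5}:  v_{1} + v_{5} = v_{7}  ⟹  sig = ⟨2 | 1⟩
  {2,6}:  v_{2} + v_{6} = v_{8}  ⟹  sig = ⟨2 | 1⟩
  {3,4}:  v_{3} + v_{4} = v_{8}  ⟹  sig = ⟨2 | 1⟩
  {3,7}:  v_{3} + v_{7} = v_{4}  ⟹  sig = ⟨2 | 1⟩
  {3,8}:  v_{3} + v_{8} = v_{2}  ⟹  sig = ⟨2 | 1⟩
  {4,6}:  v_{4} + v_{6} = v_{7}  ⟹  sig = ⟨2 | 1⟩
  {4,7}:  v_{4} + v_{7} = v_{1}  ⟹  sig = ⟨2 | 1⟩
  {5,7}:  v_{5} + v_{7} = v_{6}  ⟹  sig = ⟨2 | 1⟩
  {5,8}:  v_{5} + v_{8} = v_{3}  ⟹  sig = ⟨2 | 1⟩
  {6,8}:  v_{6} + v_{8} = v_{4}  ⟹  sig = ⟨2 | 1⟩
  {2,7}:  v_{2} + v_{7} = v_{4} + v_{8}  ⟹  sig = ⟨2 | 1 1⟩
  {1,2}:  v_{1} + v_{2} = 2·v_{4} + v_{8}  ⟹  sig = ⟨2 | 1 2⟩
  {1,3}:  v_{1} + v_{3} = 2·v_{4}  ⟹  sig = ⟨2 | 2⟩
  {1,6}:  v_{1} + v_{6} = 2·v_{7}  ⟹  sig = ⟨2 | 2⟩
  {2,4}:  v_{2} + v_{4} = 2·v_{8}  ⟹  sig = ⟨2 | 2⟩
  {2,5}:  v_{2} + v_{5} = 2·v_{3}  ⟹  sig = ⟨2 | 2⟩
  {7,8}:  v_{7} + v_{8} = 2·v_{4}  ⟹  sig = ⟨2 | 2⟩
  {1,8}:  v_{1} + v_{8} = 3·v_{4}  ⟹  sig = ⟨2 | 3⟩

Hence PRS(X_Σ) =
[⟨2 | 0⟩, ⟨2 | 0⟩, ⟨2 | 1⟩, ⟨2 | 1⟩, ⟨2 | 1⟩, ⟨2 | 1⟩, ⟨2 | 1⟩, ⟨2 | 1⟩, ⟨2 | 1⟩, ⟨2 | 1⟩, ⟨2 | 1⟩, ⟨2 | 1⟩, ⟨2 | 1 1⟩, ⟨2 | 1 2⟩, ⟨2 | 2⟩, ⟨2 | 2⟩, ⟨2 | 2⟩, ⟨2 | 2⟩, ⟨2 | 2⟩, ⟨2 | 3⟩]


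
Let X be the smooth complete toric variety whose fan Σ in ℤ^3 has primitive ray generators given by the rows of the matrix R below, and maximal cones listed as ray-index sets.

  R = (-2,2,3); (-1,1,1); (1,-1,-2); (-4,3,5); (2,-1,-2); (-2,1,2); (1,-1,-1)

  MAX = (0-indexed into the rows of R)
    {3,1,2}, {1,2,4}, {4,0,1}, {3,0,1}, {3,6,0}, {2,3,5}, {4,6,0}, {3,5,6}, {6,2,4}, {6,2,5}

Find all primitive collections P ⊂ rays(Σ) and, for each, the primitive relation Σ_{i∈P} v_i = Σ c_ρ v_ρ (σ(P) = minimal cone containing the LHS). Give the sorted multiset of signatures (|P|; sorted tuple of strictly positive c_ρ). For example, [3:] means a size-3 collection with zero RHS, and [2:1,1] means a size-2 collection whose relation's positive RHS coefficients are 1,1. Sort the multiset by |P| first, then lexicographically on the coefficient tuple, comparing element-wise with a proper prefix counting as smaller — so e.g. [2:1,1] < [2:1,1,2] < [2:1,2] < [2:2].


Minimal non-faces — 7 found among 7 rays, 10 max cones:

  P={1,6}:  v_{1} + v_{6} = 0  ⇒ sig = [2:]
  P={4,5}:  v_{4} + v_{5} = 0  ⇒ sig = [2:]
  P={0,2}:  v_{0} + v_{2} = v_{1}  ⇒ sig = [2:1]
  P={0,5}:  v_{0} + v_{5} = v_{3}  ⇒ sig = [2:1]
  P={3,4}:  v_{3} + v_{4} = v_{0}  ⇒ sig = [2:1]
  P={1,5}:  v_{1} + v_{5} = v_{2} + v_{3}  ⇒ sig = [2:1,1]
  P={2,3,6}:  v_{2} + v_{3} + v_{6} = v_{5}  ⇒ sig = [3:1]

Signatures (|P|; sorted positive RHS coefficients), sorted:
[[2:], [2:], [2:1], [2:1], [2:1], [2:1,1], [3:1]]


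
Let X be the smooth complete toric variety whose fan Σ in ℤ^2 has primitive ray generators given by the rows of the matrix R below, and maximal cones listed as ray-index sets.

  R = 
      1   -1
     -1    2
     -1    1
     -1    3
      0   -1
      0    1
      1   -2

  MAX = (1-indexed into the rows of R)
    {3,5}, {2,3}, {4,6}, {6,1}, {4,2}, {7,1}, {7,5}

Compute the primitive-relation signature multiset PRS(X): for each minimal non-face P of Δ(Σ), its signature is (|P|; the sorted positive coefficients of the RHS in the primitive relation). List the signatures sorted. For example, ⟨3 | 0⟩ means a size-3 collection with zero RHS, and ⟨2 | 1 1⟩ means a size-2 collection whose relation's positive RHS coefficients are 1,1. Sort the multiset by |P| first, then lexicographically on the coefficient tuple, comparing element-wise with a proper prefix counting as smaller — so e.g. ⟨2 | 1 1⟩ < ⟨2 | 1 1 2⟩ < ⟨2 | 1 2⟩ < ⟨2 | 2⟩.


14 minimal non-faces of Δ(Σ) (on 7 rays):

  P = {1,3}:  v_{1} + v_{3} = 0  ⇒ sig = ⟨2 | 0⟩
  P = {2,7}:  v_{2} + v_{7} = 0  ⇒ sig = ⟨2 | 0⟩
  P = {5,6}:  v_{5} + v_{6} = 0  ⇒ sig = ⟨2 | 0⟩
  P = {1,2}:  v_{1} + v_{2} = v_{6}  ⇒ sig = ⟨2 | 1⟩
  P = {1,5}:  v_{1} + v_{5} = v_{7}  ⇒ sig = ⟨2 | 1⟩
  P = {2,5}:  v_{2} + v_{5} = v_{3}  ⇒ sig = ⟨2 | 1⟩
  P = {2,6}:  v_{2} + v_{6} = v_{4}  ⇒ sig = ⟨2 | 1⟩
  P = {3,6}:  v_{3} + v_{6} = v_{2}  ⇒ sig = ⟨2 | 1⟩
  P = {3,7}:  v_{3} + v_{7} = v_{5}  ⇒ sig = ⟨2 | 1⟩
  P = {4,5}:  v_{4} + v_{5} = v_{2}  ⇒ sig = ⟨2 | 1⟩
  P = {4,7}:  v_{4} + v_{7} = v_{6}  ⇒ sig = ⟨2 | 1⟩
  P = {6,7}:  v_{6} + v_{7} = v_{1}  ⇒ sig = ⟨2 | 1⟩
  P = {1,4}:  v_{1} + v_{4} = 2·v_{6}  ⇒ sig = ⟨2 | 2⟩
  P = {3,4}:  v_{3} + v_{4} = 2·v_{2}  ⇒ sig = ⟨2 | 2⟩

Sorted signature multiset PRS(X):
{ ⟨2 | 0⟩ ×3,  ⟨2 | 1⟩ ×9,  ⟨2 | 2⟩ ×2 }


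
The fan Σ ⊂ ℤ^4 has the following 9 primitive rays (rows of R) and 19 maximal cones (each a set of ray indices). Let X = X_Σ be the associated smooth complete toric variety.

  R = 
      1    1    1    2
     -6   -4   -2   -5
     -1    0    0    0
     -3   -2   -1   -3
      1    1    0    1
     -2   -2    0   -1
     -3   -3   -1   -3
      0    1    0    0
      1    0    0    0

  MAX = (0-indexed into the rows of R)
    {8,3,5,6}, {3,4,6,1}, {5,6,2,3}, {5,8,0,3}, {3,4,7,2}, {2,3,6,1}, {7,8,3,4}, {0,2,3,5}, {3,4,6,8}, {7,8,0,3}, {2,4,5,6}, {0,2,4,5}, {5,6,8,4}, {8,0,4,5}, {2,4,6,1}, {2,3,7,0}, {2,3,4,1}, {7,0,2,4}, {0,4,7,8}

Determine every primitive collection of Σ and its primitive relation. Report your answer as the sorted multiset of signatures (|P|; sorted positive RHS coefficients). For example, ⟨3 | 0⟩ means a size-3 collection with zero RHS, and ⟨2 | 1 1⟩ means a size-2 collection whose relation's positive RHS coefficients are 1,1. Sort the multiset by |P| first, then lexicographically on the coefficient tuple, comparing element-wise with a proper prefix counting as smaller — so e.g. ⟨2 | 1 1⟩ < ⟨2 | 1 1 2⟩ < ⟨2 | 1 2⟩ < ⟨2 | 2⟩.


Σ has 11 primitive collections:

  P = {2,8}:  v_{2} + v_{8} = 0  so sig = ⟨2 | 0⟩
  P = {0,6}:  v_{0} + v_{6} = v_{5}  so sig = ⟨2 | 1⟩
  P = {6,7}:  v_{6} + v_{7} = v_{3}  so sig = ⟨2 | 1⟩
  P = {5,7}:  v_{5} + v_{7} = v_{0} + v_{3}  so sig = ⟨2 | 1 1⟩
  P = {1,8}:  v_{1} + v_{8} = v_{3} + v_{4} + v_{6}  so sig = ⟨2 | 1 1 1⟩
  P = {1,7}:  v_{1} + v_{7} = v_{2} + 2·v_{3} + v_{4}  so sig = ⟨2 | 1 1 2⟩
  P = {0,1}:  v_{0} + v_{1} = 2·v_{2} + v_{6}  so sig = ⟨2 | 1 2⟩
  P = {1,5}:  v_{1} + v_{5} = 2·v_{2} + 2·v_{6}  so sig = ⟨2 | 2 2⟩
  P = {0,3,4}:  v_{0} + v_{3} + v_{4} = v_{2}  so sig = ⟨3 | 1⟩
  P = {3,4,5}:  v_{3} + v_{4} + v_{5} = v_{2} + v_{6}  so sig = ⟨3 | 1 1⟩
  P = {2,3,4,6}:  v_{2} + v_{3} + v_{4} + v_{6} = v_{1}  so sig = ⟨4 | 1⟩

Hence PRS(X_Σ) =
    |P|=2: 8 collections, coeffs (), (1), (1), (1,1), (1,1,1), (1,1,2), (1,2), (2,2)
    |P|=3: 2 collections, coeffs (1), (1,1)
    |P|=4: 1 collection, coeffs (1)


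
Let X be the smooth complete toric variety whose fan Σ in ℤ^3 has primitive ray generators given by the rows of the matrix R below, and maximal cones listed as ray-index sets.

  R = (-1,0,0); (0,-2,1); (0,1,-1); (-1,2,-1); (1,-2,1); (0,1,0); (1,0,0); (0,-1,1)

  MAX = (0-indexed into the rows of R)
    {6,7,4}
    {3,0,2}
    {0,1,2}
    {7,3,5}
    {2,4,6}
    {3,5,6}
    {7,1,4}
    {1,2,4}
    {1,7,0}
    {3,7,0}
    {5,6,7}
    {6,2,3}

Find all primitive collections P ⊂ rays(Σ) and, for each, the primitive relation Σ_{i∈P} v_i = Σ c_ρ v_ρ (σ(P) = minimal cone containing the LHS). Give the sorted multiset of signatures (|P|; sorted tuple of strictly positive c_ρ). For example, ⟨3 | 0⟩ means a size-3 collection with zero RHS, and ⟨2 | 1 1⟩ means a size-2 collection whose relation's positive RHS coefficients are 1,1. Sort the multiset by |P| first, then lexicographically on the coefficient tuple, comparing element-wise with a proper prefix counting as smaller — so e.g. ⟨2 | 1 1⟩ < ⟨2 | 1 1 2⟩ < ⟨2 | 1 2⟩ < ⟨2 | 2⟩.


|primitive collections| = 11. Relations:

  {0,6}:  v_{0} + v_{6} = 0 — sig = ⟨2 | 0⟩
  {2,7}:  v_{2} + v_{7} = 0 — sig = ⟨2 | 0⟩
  {3,4}:  v_{3} + v_{4} = 0 — sig = ⟨2 | 0⟩
  {0,4}:  v_{0} + v_{4} = v_{1} — sig = ⟨2 | 1⟩
  {1,3}:  v_{1} + v_{3} = v_{0} — sig = ⟨2 | 1⟩
  {1,5}:  v_{1} + v_{5} = v_{7} — sig = ⟨2 | 1⟩
  {1,6}:  v_{1} + v_{6} = v_{4} — sig = ⟨2 | 1⟩
  {0,5}:  v_{0} + v_{5} = v_{3} + v_{7} — sig = ⟨2 | 1 1⟩
  {2,5}:  v_{2} + v_{5} = v_{3} + v_{6} — sig = ⟨2 | 1 1⟩
  {4,5}:  v_{4} + v_{5} = v_{6} + v_{7} — sig = ⟨2 | 1 1⟩
  {3,6,7}:  v_{3} + v_{6} + v_{7} = v_{5} — sig = ⟨3 | 1⟩

Sorted signature multiset PRS(X):
    |P|=2: 10 collections, coeffs (), (), (), (1), (1), (1), (1), (1,1), (1,1), (1,1)
    |P|=3: 1 collection, coeffs (1)


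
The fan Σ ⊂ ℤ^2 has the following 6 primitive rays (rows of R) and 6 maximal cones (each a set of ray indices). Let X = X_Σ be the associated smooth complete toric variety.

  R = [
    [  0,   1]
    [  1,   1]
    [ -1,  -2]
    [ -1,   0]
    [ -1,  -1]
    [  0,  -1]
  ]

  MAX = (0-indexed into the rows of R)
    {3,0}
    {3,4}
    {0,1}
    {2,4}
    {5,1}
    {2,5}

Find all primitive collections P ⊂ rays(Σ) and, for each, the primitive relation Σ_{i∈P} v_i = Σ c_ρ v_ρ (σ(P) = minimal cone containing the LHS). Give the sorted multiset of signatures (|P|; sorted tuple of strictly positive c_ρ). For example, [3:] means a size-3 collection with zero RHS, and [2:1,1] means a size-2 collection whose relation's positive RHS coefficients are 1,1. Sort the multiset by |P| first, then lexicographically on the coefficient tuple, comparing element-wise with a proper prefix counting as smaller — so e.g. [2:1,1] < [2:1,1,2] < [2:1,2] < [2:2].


Δ(Σ) — 6 vertices, 9 min non-faces:

  P = {0,5}:  v_{0} + v_{5} = 0  so sig = [2:]
  P = {1,4}:  v_{1} + v_{4} = 0  so sig = [2:]
  P = {0,2}:  v_{0} + v_{2} = v_{4}  so sig = [2:1]
  P = {0,4}:  v_{0} + v_{4} = v_{3}  so sig = [2:1]
  P = {1,2}:  v_{1} + v_{2} = v_{5}  so sig = [2:1]
  P = {1,3}:  v_{1} + v_{3} = v_{0}  so sig = [2:1]
  P = {3,5}:  v_{3} + v_{5} = v_{4}  so sig = [2:1]
  P = {4,5}:  v_{4} + v_{5} = v_{2}  so sig = [2:1]
  P = {2,3}:  v_{2} + v_{3} = 2·v_{4}  so sig = [2:2]

Signatures (|P|; sorted positive RHS coefficients), sorted:
    [2:]
    [2:]
    [2:1]
    [2:1]
    [2:1]
    [2:1]
    [2:1]
    [2:1]
    [2:2]


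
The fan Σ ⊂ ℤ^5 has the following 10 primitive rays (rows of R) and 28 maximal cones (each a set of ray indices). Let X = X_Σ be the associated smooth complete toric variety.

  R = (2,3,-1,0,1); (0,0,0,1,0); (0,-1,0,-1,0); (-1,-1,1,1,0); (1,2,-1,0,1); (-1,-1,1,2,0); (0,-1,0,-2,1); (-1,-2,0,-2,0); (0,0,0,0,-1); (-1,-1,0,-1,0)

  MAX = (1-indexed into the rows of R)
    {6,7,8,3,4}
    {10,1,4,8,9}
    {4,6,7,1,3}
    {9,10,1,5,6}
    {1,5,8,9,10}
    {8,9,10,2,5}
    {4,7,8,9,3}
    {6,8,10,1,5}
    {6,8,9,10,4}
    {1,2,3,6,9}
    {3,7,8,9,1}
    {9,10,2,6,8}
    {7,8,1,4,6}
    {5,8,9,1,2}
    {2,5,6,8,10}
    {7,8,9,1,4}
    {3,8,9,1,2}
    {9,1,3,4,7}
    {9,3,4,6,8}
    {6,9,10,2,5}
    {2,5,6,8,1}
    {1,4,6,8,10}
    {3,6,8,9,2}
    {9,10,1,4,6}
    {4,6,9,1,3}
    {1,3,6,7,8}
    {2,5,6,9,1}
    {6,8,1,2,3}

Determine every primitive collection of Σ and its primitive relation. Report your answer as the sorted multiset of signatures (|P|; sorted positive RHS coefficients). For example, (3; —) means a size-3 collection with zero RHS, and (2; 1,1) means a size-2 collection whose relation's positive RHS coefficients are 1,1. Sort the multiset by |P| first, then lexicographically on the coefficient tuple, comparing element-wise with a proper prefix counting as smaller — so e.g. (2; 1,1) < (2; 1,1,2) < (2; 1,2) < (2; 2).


Primitive collections (12):

  {2,4}:  v_{2} + v_{4} = v_{6} ; sig = (2; 1)
  {3,10}:  v_{3} + v_{10} = v_{8} ; sig = (2; 1)
  {3,5}:  v_{3} + v_{5} = v_{1} + v_{2} + v_{8} ; sig = (2; 1,1,1)
  {4,5}:  v_{4} + v_{5} = v_{1} + v_{6} + v_{10} ; sig = (2; 1,1,1)
  {2,7}:  v_{2} + v_{7} = v_{1} + v_{3} + v_{6} + v_{8} ; sig = (2; 1,1,1,1)
  {7,10}:  v_{7} + v_{10} = v_{1} + v_{4} + 2·v_{8} ; sig = (2; 1,1,2)
  {5,7}:  v_{5} + v_{7} = 2·v_{1} + v_{6} + 2·v_{8} ; sig = (2; 1,2,2)
  {1,2,10}:  v_{1} + v_{2} + v_{10} = v_{5} ; sig = (3; 1)
  {6,7,9}:  v_{6} + v_{7} + v_{9} = v_{3} + v_{4} ; sig = (3; 1,1)
  {1,6,8,9}:  v_{1} + v_{6} + v_{8} + v_{9} = 0 ; sig = (4; —)
  {1,3,4,8}:  v_{1} + v_{3} + v_{4} + v_{8} = v_{7} ; sig = (4; 1)
  {5,6,8,9}:  v_{5} + v_{6} + v_{8} + v_{9} = v_{2} + v_{10} ; sig = (4; 1,1)

Sorted signature multiset PRS(X):
    |P|=2: 7 collections, coeffs (1), (1), (1,1,1), (1,1,1), (1,1,1,1), (1,1,2), (1,2,2)
    |P|=3: 2 collections, coeffs (1), (1,1)
    |P|=4: 3 collections, coeffs (), (1), (1,1)
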